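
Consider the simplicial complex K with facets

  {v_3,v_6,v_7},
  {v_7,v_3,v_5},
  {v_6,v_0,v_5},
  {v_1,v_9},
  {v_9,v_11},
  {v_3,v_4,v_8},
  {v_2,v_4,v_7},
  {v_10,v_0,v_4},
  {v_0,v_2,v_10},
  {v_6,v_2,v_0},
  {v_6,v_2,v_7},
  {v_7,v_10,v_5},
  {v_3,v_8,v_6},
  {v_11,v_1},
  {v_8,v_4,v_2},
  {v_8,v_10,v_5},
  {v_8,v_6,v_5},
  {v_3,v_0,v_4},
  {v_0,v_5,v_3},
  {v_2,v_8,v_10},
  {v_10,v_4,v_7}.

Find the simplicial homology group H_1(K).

Fix the vertex order v_0 < v_1 < v_2 < v_3 < v_4 < v_5 < v_6 < v_7 < v_8 < v_9 < v_10 < v_11 and write every simplex with vertices in increasing order. Then dim K = 2 and the simplices of K are:

  0-simplices (12): [v_0], [v_1], [v_2], [v_3], [v_4], [v_5], [v_6], [v_7], [v_8], [v_9], [v_10], [v_11]
  1-simplices (30): (30 of them)
  2-simplices (18): (18 of them)

giving chain groups C_0 ≅ Z^12, C_1 ≅ Z^30, C_2 ≅ Z^18.

The boundary map ∂_1: C_1 → C_0 maps an edge to its endpoints' difference, ∂[p,q] = q − p.
As a 12×30 matrix over Z this has rank 10, with invariant factors (1,1,1,1,1,1,1,1,1,1).

The boundary map ∂_2: C_2 → C_1 sends each 2-simplex [p,q,r] to [q,r] − [p,r] + [p,q]. For instance
  ∂[v_2,v_6,v_7] = [v_6,v_7] − [v_2,v_7] + [v_2,v_6],
  ∂[v_3,v_6,v_8] = [v_6,v_8] − [v_3,v_8] + [v_3,v_6].
As a 30×18 matrix over Z this has rank 18, with invariant factors (1,1,1,1,1,1,1,1,1,1,1,1,1,1,1,1,1,2).

Computing H_k = (kernel of ∂_k) / (image of ∂_{k+1}):

  H_1: rank ker ∂_1 − rank ∂_2 = (30 − 10) − 18 = 2, and ∂_2 has invariant factor 2 > 1, so H_1 ≅ Z^2 ⊕ Z/2.

H_1 ≅ Z^2 ⊕ Z/2.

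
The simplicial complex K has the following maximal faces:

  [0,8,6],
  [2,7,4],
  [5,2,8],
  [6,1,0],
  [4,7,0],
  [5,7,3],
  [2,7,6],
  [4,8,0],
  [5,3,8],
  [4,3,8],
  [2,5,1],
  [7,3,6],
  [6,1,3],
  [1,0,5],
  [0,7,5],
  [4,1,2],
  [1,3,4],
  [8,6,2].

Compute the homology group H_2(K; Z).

H_2 = Z.

K has 9 vertices, 27 edges, 18 triangles.
rank ∂_2 = 17, rank ∂_3 = 0 ⇒ b_2 = 18 − 17 − 0 = 1. So H_2 ≅ Z.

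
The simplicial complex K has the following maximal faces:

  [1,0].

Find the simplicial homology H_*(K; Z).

H_0 = Z,  H_1 = 0.

We work with the vertex ordering 0 < 1. The simplices of K, each written with vertices in increasing order, are:

  0-simplices (2): [0], [1]
  1-simplices (1): [0,1]

so the chain groups are C_0 ≅ Z^2, C_1 ≅ Z^1.

Boundary ∂_1: C_1 → C_0 sends each edge [p,q] (with p < q) to q − p.
The resulting 2×1 matrix has rank 1, and its Smith normal form has invariant factors (1).

Now H_k = ker ∂_k / im ∂_{k+1}, so:

  H_0: rank C_0 − rank ∂_1 = 2 − 1 = 1, and the invariant factors of ∂_1 are all 1, so H_0 ≅ Z.
  H_1: rank ker ∂_1 − rank ∂_2 = (1 − 1) − 0 = 0, and there is no ∂_2, so H_1 ≅ 0.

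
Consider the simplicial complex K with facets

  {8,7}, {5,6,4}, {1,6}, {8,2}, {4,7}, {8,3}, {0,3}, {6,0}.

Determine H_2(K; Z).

K has 9 vertices, 10 edges, 1 triangle.
rank ∂_2 = 1, rank ∂_3 = 0 ⇒ b_2 = 1 − 1 − 0 = 0. So H_2 = 0.

H_2 ≅ 0.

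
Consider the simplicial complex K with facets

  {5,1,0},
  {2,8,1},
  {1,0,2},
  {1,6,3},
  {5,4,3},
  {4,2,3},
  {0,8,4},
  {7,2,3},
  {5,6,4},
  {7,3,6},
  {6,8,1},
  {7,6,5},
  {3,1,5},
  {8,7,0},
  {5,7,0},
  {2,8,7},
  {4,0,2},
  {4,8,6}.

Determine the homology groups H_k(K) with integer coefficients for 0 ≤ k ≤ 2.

H_0 ≅ Z,  H_1 ≅ Z ⊕ Z/2,  H_2 = 0.

K has 9 vertices, 27 edges, 18 triangles.
rank ∂_0 = 0, rank ∂_1 = 8 ⇒ b_0 = 9 − 0 − 8 = 1; all invariant factors of ∂_1 are 1 so no torsion. So H_0 = Z.
rank ∂_1 = 8, rank ∂_2 = 18 ⇒ b_1 = 27 − 8 − 18 = 1; ∂_2 has invariant factor(s) [2] giving torsion. So H_1 = Z ⊕ Z/2.
rank ∂_2 = 18, rank ∂_3 = 0 ⇒ b_2 = 18 − 18 − 0 = 0. So H_2 = 0.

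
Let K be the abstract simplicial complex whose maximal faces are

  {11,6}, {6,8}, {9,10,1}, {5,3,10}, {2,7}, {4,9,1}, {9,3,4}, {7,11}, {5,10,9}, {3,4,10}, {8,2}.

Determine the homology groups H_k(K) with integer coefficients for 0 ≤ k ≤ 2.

Fix the vertex order 1 < 2 < 3 < 4 < 5 < 6 < 7 < 8 < 9 < 10 < 11 and write every simplex with vertices in increasing order. Then dim K = 2 and the simplices of K are:

  0-simplices (11): [1], [2], [3], [4], [5], [6], [7], [8], [9], [10], [11]
  1-simplices (17): [1,4], [1,9], [1,10], [2,7], [2,8], [3,4], [3,5], [3,9], [3,10], [4,9], [4,10], [5,9], [5,10], [6,8], [6,11], [7,11], [9,10]
  2-simplices (6): [1,4,9], [1,9,10], [3,4,9], [3,4,10], [3,5,10], [5,9,10]

so the chain groups are C_0 ≅ Z^11, C_1 ≅ Z^17, C_2 ≅ Z^6.

The boundary map ∂_1: C_1 → C_0 is given by ∂[p,q] = [q] − [p]. For instance
  ∂[4,9] = [9] − [4].
The 11×17 boundary matrix has rank 9 and Smith normal form diag(1,1,1,1,1,1,1,1,1).

∂_2: C_2 → C_1 maps a triangle to the signed sum of its edges. For instance
  ∂[1,9,10] = [9,10] − [1,10] + [1,9],
  ∂[5,9,10] = [9,10] − [5,10] + [5,9].
The 17×6 boundary matrix has rank 6 and Smith normal form diag(1,1,1,1,1,1).

From H_k ≅ ker(∂_k) / im(∂_{k+1}) we obtain:

  H_0: rank C_0 − rank ∂_1 = 11 − 9 = 2, and the invariant factors of ∂_1 are all 1, so H_0 = Z^2.
  H_1: rank ker ∂_1 − rank ∂_2 = (17 − 9) − 6 = 2, and the invariant factors of ∂_2 are all 1, so H_1 = Z^2.
  H_2: rank ker ∂_2 − rank ∂_3 = (6 − 6) − 0 = 0, and there is no ∂_3, so H_2 = 0.

As a check, the Euler characteristic is 11 − 17 + 6 = 0, which agrees with 2 − 2 + 0 = 0.
(K is a triangulation of the disjoint union of the cylinder S^1 x I and the circle S^1.)

H_0 = Z^2,  H_1 = Z^2,  H_2 = 0.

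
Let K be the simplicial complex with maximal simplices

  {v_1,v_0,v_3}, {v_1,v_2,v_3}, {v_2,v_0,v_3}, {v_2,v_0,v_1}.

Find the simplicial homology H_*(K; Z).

Take the total order v_0 < v_1 < v_2 < v_3 on the vertex set. Then K (dimension 2) consists of the simplices:

  0-simplices (4): [v_0], [v_1], [v_2], [v_3]
  1-simplices (6): [v_0,v_1], [v_0,v_2], [v_0,v_3], [v_1,v_2], [v_1,v_3], [v_2,v_3]
  2-simplices (4): [v_0,v_1,v_2], [v_0,v_1,v_3], [v_0,v_2,v_3], [v_1,v_2,v_3]

Hence C_0 ≅ Z^4, C_1 ≅ Z^6, C_2 ≅ Z^4.

The boundary map ∂_1: C_1 → C_0 sends each edge [p,q] (with p < q) to q − p.
As a 4×6 matrix over Z this has rank 3, with invariant factors (1,1,1).

The boundary map ∂_2: C_2 → C_1 sends each 2-simplex [p,q,r] to [q,r] − [p,r] + [p,q]. For instance
  ∂[v_0,v_1,v_3] = [v_1,v_3] − [v_0,v_3] + [v_0,v_1],
  ∂[v_0,v_2,v_3] = [v_2,v_3] − [v_0,v_3] + [v_0,v_2].
This gives a 6×4 integer matrix of rank 3; reducing to Smith normal form yields diagonal entries (1,1,1).

Computing H_k = (kernel of ∂_k) / (image of ∂_{k+1}):

  H_0: rank C_0 − rank ∂_1 = 4 − 3 = 1, and the invariant factors of ∂_1 are all 1, so H_0 ≅ Z.
  H_1: rank ker ∂_1 − rank ∂_2 = (6 − 3) − 3 = 0, and the invariant factors of ∂_2 are all 1, so H_1 ≅ 0.
  H_2: rank ker ∂_2 − rank ∂_3 = (4 − 3) − 0 = 1, and there is no ∂_3, so H_2 ≅ Z.

H_0 = Z,  H_1 = 0,  H_2 = Z.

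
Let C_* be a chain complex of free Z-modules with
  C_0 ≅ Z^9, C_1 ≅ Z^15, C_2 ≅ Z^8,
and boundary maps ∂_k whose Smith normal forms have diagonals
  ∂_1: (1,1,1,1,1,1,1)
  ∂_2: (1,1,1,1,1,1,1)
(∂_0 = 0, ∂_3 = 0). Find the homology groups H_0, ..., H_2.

H_0: b_0 = 9 − 0 − 7 = 2; torsion from ∂_1 factors > 1: none. So H_0 ≅ Z^2.
H_1: b_1 = 15 − 7 − 7 = 1; torsion from ∂_2 factors > 1: none. So H_1 ≅ Z.
H_2: b_2 = 8 − 7 − 0 = 1; torsion from ∂_3 factors > 1: none. So H_2 ≅ Z.

H_0 ≅ Z^2,  H_1 ≅ Z,  H_2 ≅ Z.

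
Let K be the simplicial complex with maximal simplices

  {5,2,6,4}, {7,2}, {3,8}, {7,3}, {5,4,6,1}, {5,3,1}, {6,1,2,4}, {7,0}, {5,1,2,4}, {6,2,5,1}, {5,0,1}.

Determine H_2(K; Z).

H_2 = 0.

K has 9 vertices, 18 edges, 12 triangles, 5 3-simplices.
rank ∂_2 = 8, rank ∂_3 = 4 ⇒ b_2 = 12 − 8 − 4 = 0; all invariant factors of ∂_3 are 1 so no torsion. So H_2 ≅ 0.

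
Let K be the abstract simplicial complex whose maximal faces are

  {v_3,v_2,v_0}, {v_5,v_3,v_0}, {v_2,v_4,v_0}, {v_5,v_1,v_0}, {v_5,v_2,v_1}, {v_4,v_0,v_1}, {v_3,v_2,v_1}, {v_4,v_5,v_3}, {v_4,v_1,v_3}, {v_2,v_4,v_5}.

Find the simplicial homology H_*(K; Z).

Fix the vertex order v_0 < v_1 < v_2 < v_3 < v_4 < v_5 and write every simplex with vertices in increasing order. Then dim K = 2 and the simplices of K are:

  0-simplices (6): [v_0], [v_1], [v_2], [v_3], [v_4], [v_5]
  1-simplices (15): (15 of them)
  2-simplices (10): [v_0,v_1,v_4], [v_0,v_1,v_5], [v_0,v_2,v_3], [v_0,v_2,v_4], [v_0,v_3,v_5], [v_1,v_2,v_3], [v_1,v_2,v_5], [v_1,v_3,v_4], [v_2,v_4,v_5], [v_3,v_4,v_5]

Hence C_0 ≅ Z^6, C_1 ≅ Z^15, C_2 ≅ Z^10.

The boundary map ∂_1: C_1 → C_0 maps an edge to its endpoints' difference, ∂[p,q] = q − p.
As a 6×15 matrix over Z this has rank 5, with invariant factors (1,1,1,1,1).

Boundary ∂_2: C_2 → C_1 sends each 2-simplex [p,q,r] to [q,r] − [p,r] + [p,q]. For instance
  ∂[v_0,v_2,v_4] = [v_2,v_4] − [v_0,v_4] + [v_0,v_2],
  ∂[v_3,v_4,v_5] = [v_4,v_5] − [v_3,v_5] + [v_3,v_4].
As a 15×10 matrix over Z this has rank 10, with invariant factors (1,1,1,1,1,1,1,1,1,2).

From H_k ≅ ker(∂_k) / im(∂_{k+1}) we obtain:

  H_0: rank C_0 − rank ∂_1 = 6 − 5 = 1, and the invariant factors of ∂_1 are all 1, so H_0 ≅ Z.
  H_1: rank ker ∂_1 − rank ∂_2 = (15 − 5) − 10 = 0, and ∂_2 has invariant factor 2 > 1, so H_1 ≅ Z/2Z.
  H_2: rank ker ∂_2 − rank ∂_3 = (10 − 10) − 0 = 0, and there is no ∂_3, so H_2 ≅ 0.

As a check, the Euler characteristic is 6 − 15 + 10 = 1, which agrees with 1 − 0 + 0 = 1.

H_0 = Z,  H_1 = Z/2Z,  H_2 = 0.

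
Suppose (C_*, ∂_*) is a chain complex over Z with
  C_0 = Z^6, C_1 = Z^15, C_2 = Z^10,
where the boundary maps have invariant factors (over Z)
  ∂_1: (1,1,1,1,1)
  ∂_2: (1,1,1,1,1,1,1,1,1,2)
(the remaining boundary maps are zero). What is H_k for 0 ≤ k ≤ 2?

H_0: b_0 = 6 − 0 − 5 = 1; torsion from ∂_1 factors > 1: none. So H_0 = Z.
H_1: b_1 = 15 − 5 − 10 = 0; torsion from ∂_2 factors > 1: [2]. So H_1 = Z_2.
H_2: b_2 = 10 − 10 − 0 = 0; torsion from ∂_3 factors > 1: none. So H_2 = 0.

H_0 = Z,  H_1 = Z_2,  H_2 = 0.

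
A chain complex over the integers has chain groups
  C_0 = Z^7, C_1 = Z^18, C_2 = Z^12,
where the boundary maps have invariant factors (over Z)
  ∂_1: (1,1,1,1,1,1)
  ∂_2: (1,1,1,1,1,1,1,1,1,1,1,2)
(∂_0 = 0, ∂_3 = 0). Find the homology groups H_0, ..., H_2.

H_0 = Z,  H_1 = Z/2,  H_2 = 0.

H_0: b_0 = 7 − 0 − 6 = 1; torsion from ∂_1 factors > 1: none. So H_0 = Z.
H_1: b_1 = 18 − 6 − 12 = 0; torsion from ∂_2 factors > 1: [2]. So H_1 = Z/2.
H_2: b_2 = 12 − 12 − 0 = 0; torsion from ∂_3 factors > 1: none. So H_2 = 0.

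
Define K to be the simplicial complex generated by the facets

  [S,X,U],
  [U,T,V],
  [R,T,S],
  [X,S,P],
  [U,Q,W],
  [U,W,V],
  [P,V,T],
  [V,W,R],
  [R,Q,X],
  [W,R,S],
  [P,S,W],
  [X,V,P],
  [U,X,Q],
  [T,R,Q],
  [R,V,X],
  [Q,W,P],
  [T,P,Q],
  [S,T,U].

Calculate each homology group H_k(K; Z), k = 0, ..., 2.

H_0 ≅ Z,  H_1 ≅ Z^2,  H_2 ≅ Z.

Order the vertices as P < Q < R < S < T < U < V < W < X. Listing each simplex with vertices in this order, K has dimension 2 with simplices:

  0-simplices (9): P, Q, R, S, T, U, V, W, X
  1-simplices (27): PQ, PS, PT, PV, PW, PX, QR, QT, QU, QW, QX, RS, RT, RV, RW, RX, ST, SU, SW, SX, TU, TV, UV, UW, UX, VW, VX
  2-simplices (18): PQT, PQW, PSW, PSX, PTV, PVX, QRT, QRX, QUW, QUX, RST, RSW, RVW, RVX, STU, SUX, TUV, UVW

so the chain groups are C_0 ≅ Z^9, C_1 ≅ Z^27, C_2 ≅ Z^18.

∂_1: C_1 → C_0 sends each edge [p,q] (with p < q) to q − p.
This gives a 9×27 integer matrix of rank 8; reducing to Smith normal form yields diagonal entries (1,1,1,1,1,1,1,1).

Boundary ∂_2: C_2 → C_1 maps a triangle to the signed sum of its edges. For instance
  ∂PQW = QW − PW + PQ,
  ∂SUX = UX − SX + SU.
The resulting 27×18 matrix has rank 17, and its Smith normal form has invariant factors (1,1,1,1,1,1,1,1,1,1,1,1,1,1,1,1,1).

Now H_k = ker ∂_k / im ∂_{k+1}, so:

  H_0: rank C_0 − rank ∂_1 = 9 − 8 = 1, and the invariant factors of ∂_1 are all 1, so H_0 ≅ Z.
  H_1: rank ker ∂_1 − rank ∂_2 = (27 − 8) − 17 = 2, and the invariant factors of ∂_2 are all 1, so H_1 ≅ Z^2.
  H_2: rank ker ∂_2 − rank ∂_3 = (18 − 17) − 0 = 1, and there is no ∂_3, so H_2 ≅ Z.

(K is a triangulation of the torus T^2.)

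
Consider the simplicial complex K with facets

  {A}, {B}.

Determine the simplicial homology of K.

K has 2 vertices.
rank ∂_0 = 0, rank ∂_1 = 0 ⇒ b_0 = 2 − 0 − 0 = 2. So H_0 = Z^2.

H_0 = Z^2.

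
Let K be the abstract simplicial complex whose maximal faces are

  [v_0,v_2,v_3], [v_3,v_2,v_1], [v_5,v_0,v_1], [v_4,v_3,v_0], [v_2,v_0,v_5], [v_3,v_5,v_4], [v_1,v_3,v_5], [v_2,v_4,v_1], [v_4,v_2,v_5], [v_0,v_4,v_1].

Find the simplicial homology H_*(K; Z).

H_0 ≅ Z,  H_1 ≅ Z_2,  H_2 = 0.

Fix the vertex order v_0 < v_1 < v_2 < v_3 < v_4 < v_5 and write every simplex with vertices in increasing order. Then dim K = 2 and the simplices of K are:

  0-simplices (6): [v_0], [v_1], [v_2], [v_3], [v_4], [v_5]
  1-simplices (15): (15 of them)
  2-simplices (10): [v_0,v_1,v_4], [v_0,v_1,v_5], [v_0,v_2,v_3], [v_0,v_2,v_5], [v_0,v_3,v_4], [v_1,v_2,v_3], [v_1,v_2,v_4], [v_1,v_3,v_5], [v_2,v_4,v_5], [v_3,v_4,v_5]

giving chain groups C_0 ≅ Z^6, C_1 ≅ Z^15, C_2 ≅ Z^10.

∂_1: C_1 → C_0 sends each edge [p,q] (with p < q) to q − p. For instance
  ∂[v_1,v_2] = [v_2] − [v_1].
As a 6×15 matrix over Z this has rank 5, with invariant factors (1,1,1,1,1).

The boundary map ∂_2: C_2 → C_1 acts by ∂[p,q,r] = [q,r] − [p,r] + [p,q]. For instance
  ∂[v_1,v_2,v_4] = [v_2,v_4] − [v_1,v_4] + [v_1,v_2],
  ∂[v_2,v_4,v_5] = [v_4,v_5] − [v_2,v_5] + [v_2,v_4].
This gives a 15×10 integer matrix of rank 10; reducing to Smith normal form yields diagonal entries (1,1,1,1,1,1,1,1,1,2).

Now H_k = ker ∂_k / im ∂_{k+1}, so:

  H_0: rank C_0 − rank ∂_1 = 6 − 5 = 1, and the invariant factors of ∂_1 are all 1, so H_0 = Z.
  H_1: rank ker ∂_1 − rank ∂_2 = (15 − 5) − 10 = 0, and ∂_2 has invariant factor 2 > 1, so H_1 = Z_2.
  H_2: rank ker ∂_2 − rank ∂_3 = (10 − 10) − 0 = 0, and there is no ∂_3, so H_2 = 0.

As a check, the Euler characteristic is 6 − 15 + 10 = 1, which agrees with 1 − 0 + 0 = 1.
(K is a triangulation of the real projective plane RP^2.)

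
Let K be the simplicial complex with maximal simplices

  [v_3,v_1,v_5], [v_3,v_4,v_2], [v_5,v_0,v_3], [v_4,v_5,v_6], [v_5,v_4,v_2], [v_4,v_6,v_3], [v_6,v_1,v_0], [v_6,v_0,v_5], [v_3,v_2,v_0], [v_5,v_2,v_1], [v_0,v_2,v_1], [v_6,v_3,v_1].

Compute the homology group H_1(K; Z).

Fix the vertex order v_0 < v_1 < v_2 < v_3 < v_4 < v_5 < v_6 and write every simplex with vertices in increasing order. Then dim K = 2 and the simplices of K are:

  0-simplices (7): [v_0], [v_1], [v_2], [v_3], [v_4], [v_5], [v_6]
  1-simplices (18): (18 of them)
  2-simplices (12): (12 of them)

so the chain groups are C_0 ≅ Z^7, C_1 ≅ Z^18, C_2 ≅ Z^12.

∂_1: C_1 → C_0 is given by ∂[p,q] = [q] − [p].
The resulting 7×18 matrix has rank 6, and its Smith normal form has invariant factors (1,1,1,1,1,1).

Boundary ∂_2: C_2 → C_1 maps a triangle to the signed sum of its edges. For instance
  ∂[v_0,v_5,v_6] = [v_5,v_6] − [v_0,v_6] + [v_0,v_5],
  ∂[v_3,v_4,v_6] = [v_4,v_6] − [v_3,v_6] + [v_3,v_4].
The 18×12 boundary matrix has rank 12 and Smith normal form diag(1,1,1,1,1,1,1,1,1,1,1,2).

Computing H_k = (kernel of ∂_k) / (image of ∂_{k+1}):

  H_1: rank ker ∂_1 − rank ∂_2 = (18 − 6) − 12 = 0, and ∂_2 has invariant factor 2 > 1, so H_1 = Z/2.

H_1 ≅ Z/2.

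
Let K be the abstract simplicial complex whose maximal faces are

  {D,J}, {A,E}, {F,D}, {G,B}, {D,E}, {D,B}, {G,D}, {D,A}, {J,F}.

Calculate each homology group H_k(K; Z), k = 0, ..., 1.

We work with the vertex ordering A < B < D < E < F < G < J. The simplices of K, each written with vertices in increasing order, are:

  0-simplices (7): A, B, D, E, F, G, J
  1-simplices (9): AD, AE, BD, BG, DE, DF, DG, DJ, FJ

so the chain groups are C_0 ≅ Z^7, C_1 ≅ Z^9.

Boundary ∂_1: C_1 → C_0 maps an edge to its endpoints' difference, ∂[p,q] = q − p.
This gives a 7×9 integer matrix of rank 6; reducing to Smith normal form yields diagonal entries (1,1,1,1,1,1).

Computing H_k = (kernel of ∂_k) / (image of ∂_{k+1}):

  H_0: rank C_0 − rank ∂_1 = 7 − 6 = 1, and the invariant factors of ∂_1 are all 1, so H_0 ≅ Z.
  H_1: rank ker ∂_1 − rank ∂_2 = (9 − 6) − 0 = 3, and there is no ∂_2, so H_1 ≅ Z^3.

(K is a triangulation of a wedge of 3 circles.)

H_0 ≅ Z,  H_1 ≅ Z^3.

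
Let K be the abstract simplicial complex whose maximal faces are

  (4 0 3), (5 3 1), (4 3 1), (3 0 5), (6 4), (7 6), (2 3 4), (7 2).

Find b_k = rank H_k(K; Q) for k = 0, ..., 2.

We work with the vertex ordering 0 < 1 < 2 < 3 < 4 < 5 < 6 < 7. The simplices of K, each written with vertices in increasing order, are:

  0-simplices (8): [0], [1], [2], [3], [4], [5], [6], [7]
  1-simplices (13): [0,3], [0,4], [0,5], [1,3], [1,4], [1,5], [2,3], [2,4], [2,7], [3,4], [3,5], [4,6], [6,7]
  2-simplices (5): [0,3,4], [0,3,5], [1,3,4], [1,3,5], [2,3,4]

Hence C_0 ≅ Z^8, C_1 ≅ Z^13, C_2 ≅ Z^5.

The boundary map ∂_1: C_1 → C_0 maps an edge to its endpoints' difference, ∂[p,q] = q − p. For instance
  ∂[0,3] = [3] − [0].
As a 8×13 matrix over Z this has rank 7, with invariant factors (1,1,1,1,1,1,1).

∂_2: C_2 → C_1 sends each 2-simplex [p,q,r] to [q,r] − [p,r] + [p,q]. For instance
  ∂[0,3,5] = [3,5] − [0,5] + [0,3],
  ∂[0,3,4] = [3,4] − [0,4] + [0,3].
This gives a 13×5 integer matrix of rank 5; reducing to Smith normal form yields diagonal entries (1,1,1,1,1).

Computing H_k = (kernel of ∂_k) / (image of ∂_{k+1}):

  H_0: rank C_0 − rank ∂_1 = 8 − 7 = 1, and the invariant factors of ∂_1 are all 1, so H_0 ≅ Z.
  H_1: rank ker ∂_1 − rank ∂_2 = (13 − 7) − 5 = 1, and the invariant factors of ∂_2 are all 1, so H_1 ≅ Z.
  H_2: rank ker ∂_2 − rank ∂_3 = (5 − 5) − 0 = 0, and there is no ∂_3, so H_2 ≅ 0.

Hence the Betti numbers are b_0 = 1, b_1 = 1, b_2 = 0.

b_0 = 1, b_1 = 1, b_2 = 0.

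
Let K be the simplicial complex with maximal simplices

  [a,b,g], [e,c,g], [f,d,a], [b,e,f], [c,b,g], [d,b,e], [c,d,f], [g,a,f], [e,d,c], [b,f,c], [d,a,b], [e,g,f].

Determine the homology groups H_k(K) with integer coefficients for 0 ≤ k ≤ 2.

H_0 = Z,  H_1 = Z/2,  H_2 = 0.

Fix the vertex order a < b < c < d < e < f < g and write every simplex with vertices in increasing order. Then dim K = 2 and the simplices of K are:

  0-simplices (7): a, b, c, d, e, f, g
  1-simplices (18): ab, ad, af, ag, bc, bd, be, bf, bg, cd, ce, cf, cg, de, df, ef, eg, fg
  2-simplices (12): abd, abg, adf, afg, bcf, bcg, bde, bef, cde, cdf, ceg, efg

so the chain groups are C_0 ≅ Z^7, C_1 ≅ Z^18, C_2 ≅ Z^12.

Boundary ∂_1: C_1 → C_0 sends each edge [p,q] (with p < q) to q − p.
The resulting 7×18 matrix has rank 6, and its Smith normal form has invariant factors (1,1,1,1,1,1).

∂_2: C_2 → C_1 acts by ∂[p,q,r] = [q,r] − [p,r] + [p,q]. For instance
  ∂cdf = df − cf + cd,
  ∂adf = df − af + ad.
The 18×12 boundary matrix has rank 12 and Smith normal form diag(1,1,1,1,1,1,1,1,1,1,1,2).

Reading off H_k = ker ∂_k / im ∂_{k+1}:

  H_0: rank C_0 − rank ∂_1 = 7 − 6 = 1, and the invariant factors of ∂_1 are all 1, so H_0 ≅ Z.
  H_1: rank ker ∂_1 − rank ∂_2 = (18 − 6) − 12 = 0, and ∂_2 has invariant factor 2 > 1, so H_1 ≅ Z/2.
  H_2: rank ker ∂_2 − rank ∂_3 = (12 − 12) − 0 = 0, and there is no ∂_3, so H_2 ≅ 0.

As a check, the Euler characteristic is 7 − 18 + 12 = 1, which agrees with 1 − 0 + 0 = 1.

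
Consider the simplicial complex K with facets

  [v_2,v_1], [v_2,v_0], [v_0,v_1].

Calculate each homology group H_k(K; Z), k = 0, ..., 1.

H_0 = Z,  H_1 = Z.

We work with the vertex ordering v_0 < v_1 < v_2. The simplices of K, each written with vertices in increasing order, are:

  0-simplices (3): [v_0], [v_1], [v_2]
  1-simplices (3): [v_0,v_1], [v_0,v_2], [v_1,v_2]

so the chain groups are C_0 ≅ Z^3, C_1 ≅ Z^3.

The boundary map ∂_1: C_1 → C_0 sends each edge [p,q] (with p < q) to q − p.
This gives a 3×3 integer matrix of rank 2; reducing to Smith normal form yields diagonal entries (1,1).

Now H_k = ker ∂_k / im ∂_{k+1}, so:

  H_0: rank C_0 − rank ∂_1 = 3 − 2 = 1, and the invariant factors of ∂_1 are all 1, so H_0 ≅ Z.
  H_1: rank ker ∂_1 − rank ∂_2 = (3 − 2) − 0 = 1, and there is no ∂_2, so H_1 ≅ Z.

(K is a triangulation of the circle S^1.)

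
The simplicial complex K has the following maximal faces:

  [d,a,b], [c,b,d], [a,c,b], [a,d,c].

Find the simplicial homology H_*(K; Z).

H_0 = Z,  H_1 = 0,  H_2 = Z.

Order the vertices as a < b < c < d. Listing each simplex with vertices in this order, K has dimension 2 with simplices:

  0-simplices (4): a, b, c, d
  1-simplices (6): ab, ac, ad, bc, bd, cd
  2-simplices (4): abc, abd, acd, bcd

so the chain groups are C_0 ≅ Z^4, C_1 ≅ Z^6, C_2 ≅ Z^4.

Boundary ∂_1: C_1 → C_0 is given by ∂[p,q] = [q] − [p].
The resulting 4×6 matrix has rank 3, and its Smith normal form has invariant factors (1,1,1).

∂_2: C_2 → C_1 maps a triangle to the signed sum of its edges. For instance
  ∂abd = bd − ad + ab,
  ∂abc = bc − ac + ab.
The resulting 6×4 matrix has rank 3, and its Smith normal form has invariant factors (1,1,1).

Reading off H_k = ker ∂_k / im ∂_{k+1}:

  H_0: rank C_0 − rank ∂_1 = 4 − 3 = 1, and the invariant factors of ∂_1 are all 1, so H_0 ≅ Z.
  H_1: rank ker ∂_1 − rank ∂_2 = (6 − 3) − 3 = 0, and the invariant factors of ∂_2 are all 1, so H_1 ≅ 0.
  H_2: rank ker ∂_2 − rank ∂_3 = (4 − 3) − 0 = 1, and there is no ∂_3, so H_2 ≅ Z.

As a check, the Euler characteristic is 4 − 6 + 4 = 2, which agrees with 1 − 0 + 1 = 2.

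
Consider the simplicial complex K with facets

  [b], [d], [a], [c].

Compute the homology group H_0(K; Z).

H_0 ≅ Z^4.

Take the total order a < b < c < d on the vertex set. Then K (dimension 0) consists of the simplices:

  0-simplices (4): a, b, c, d

Hence C_0 ≅ Z^4.

Now H_k = ker ∂_k / im ∂_{k+1}, so:

  H_0: rank C_0 − rank ∂_1 = 4 − 0 = 4, and there is no ∂_1, so H_0 = Z^4.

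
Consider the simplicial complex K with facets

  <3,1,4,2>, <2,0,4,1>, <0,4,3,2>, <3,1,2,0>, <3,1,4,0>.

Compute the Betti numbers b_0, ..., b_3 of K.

b_0 = 1, b_1 = 0, b_2 = 0, b_3 = 1.

Take the total order 0 < 1 < 2 < 3 < 4 on the vertex set. Then K (dimension 3) consists of the simplices:

  0-simplices (5): [0], [1], [2], [3], [4]
  1-simplices (10): [0,1], [0,2], [0,3], [0,4], [1,2], [1,3], [1,4], [2,3], [2,4], [3,4]
  2-simplices (10): [0,1,2], [0,1,3], [0,1,4], [0,2,3], [0,2,4], [0,3,4], [1,2,3], [1,2,4], [1,3,4], [2,3,4]
  3-simplices (5): [0,1,2,3], [0,1,2,4], [0,1,3,4], [0,2,3,4], [1,2,3,4]

Hence C_0 ≅ Z^5, C_1 ≅ Z^10, C_2 ≅ Z^10, C_3 ≅ Z^5.

∂_1: C_1 → C_0 is given by ∂[p,q] = [q] − [p].
This gives a 5×10 integer matrix of rank 4; reducing to Smith normal form yields diagonal entries (1,1,1,1).

∂_2: C_2 → C_1 maps a triangle to the signed sum of its edges. For instance
  ∂[1,3,4] = [3,4] − [1,4] + [1,3],
  ∂[0,2,3] = [2,3] − [0,3] + [0,2].
As a 10×10 matrix over Z this has rank 6, with invariant factors (1,1,1,1,1,1).

The boundary map ∂_3: C_3 → C_2 sends each 3-simplex σ to the alternating sum Σ_i (−1)^i (σ with its i-th vertex removed). For instance
  ∂[0,1,2,4] = [1,2,4] − [0,2,4] + [0,1,4] − [0,1,2],
  ∂[0,1,2,3] = [1,2,3] − [0,2,3] + [0,1,3] − [0,1,2].
The resulting 10×5 matrix has rank 4, and its Smith normal form has invariant factors (1,1,1,1).

Computing H_k = (kernel of ∂_k) / (image of ∂_{k+1}):

  H_0: rank C_0 − rank ∂_1 = 5 − 4 = 1, and the invariant factors of ∂_1 are all 1, so H_0 ≅ Z.
  H_1: rank ker ∂_1 − rank ∂_2 = (10 − 4) − 6 = 0, and the invariant factors of ∂_2 are all 1, so H_1 ≅ 0.
  H_2: rank ker ∂_2 − rank ∂_3 = (10 − 6) − 4 = 0, and the invariant factors of ∂_3 are all 1, so H_2 ≅ 0.
  H_3: rank ker ∂_3 − rank ∂_4 = (5 − 4) − 0 = 1, and there is no ∂_4, so H_3 ≅ Z.

As a check, the Euler characteristic is 5 − 10 + 10 − 5 = 0, which agrees with 1 − 0 + 0 − 1 = 0.

Hence the Betti numbers are b_0 = 1, b_1 = 0, b_2 = 0, b_3 = 1.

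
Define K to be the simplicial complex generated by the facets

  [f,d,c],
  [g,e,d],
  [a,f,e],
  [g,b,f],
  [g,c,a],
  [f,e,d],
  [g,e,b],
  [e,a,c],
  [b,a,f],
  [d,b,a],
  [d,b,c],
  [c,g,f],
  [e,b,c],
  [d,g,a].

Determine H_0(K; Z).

H_0 = Z.

Fix the vertex order a < b < c < d < e < f < g and write every simplex with vertices in increasing order. Then dim K = 2 and the simplices of K are:

  0-simplices (7): a, b, c, d, e, f, g
  1-simplices (21): ab, ac, ad, ae, af, ag, bc, bd, be, bf, bg, cd, ce, cf, cg, de, df, dg, ef, eg, fg
  2-simplices (14): abd, abf, ace, acg, adg, aef, bcd, bce, beg, bfg, cdf, cfg, def, deg

Hence C_0 ≅ Z^7, C_1 ≅ Z^21, C_2 ≅ Z^14.

∂_1: C_1 → C_0 is given by ∂[p,q] = [q] − [p]. For instance
  ∂bg = g − b.
The 7×21 boundary matrix has rank 6 and Smith normal form diag(1,1,1,1,1,1).

The boundary map ∂_2: C_2 → C_1 sends each 2-simplex [p,q,r] to [q,r] − [p,r] + [p,q]. For instance
  ∂acg = cg − ag + ac,
  ∂deg = eg − dg + de.
This gives a 21×14 integer matrix of rank 13; reducing to Smith normal form yields diagonal entries (1,1,1,1,1,1,1,1,1,1,1,1,1).

Reading off H_k = ker ∂_k / im ∂_{k+1}:

  H_0: rank C_0 − rank ∂_1 = 7 − 6 = 1, and the invariant factors of ∂_1 are all 1, so H_0 ≅ Z.

(K is a triangulation of the torus T^2.)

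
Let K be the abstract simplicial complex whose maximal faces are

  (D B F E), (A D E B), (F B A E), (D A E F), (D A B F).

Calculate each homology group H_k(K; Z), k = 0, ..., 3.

H_0 = Z,  H_1 = 0,  H_2 = 0,  H_3 = Z.

We work with the vertex ordering A < B < D < E < F. The simplices of K, each written with vertices in increasing order, are:

  0-simplices (5): A, B, D, E, F
  1-simplices (10): AB, AD, AE, AF, BD, BE, BF, DE, DF, EF
  2-simplices (10): ABD, ABE, ABF, ADE, ADF, AEF, BDE, BDF, BEF, DEF
  3-simplices (5): ABDE, ABDF, ABEF, ADEF, BDEF

Hence C_0 ≅ Z^5, C_1 ≅ Z^10, C_2 ≅ Z^10, C_3 ≅ Z^5.

Boundary ∂_1: C_1 → C_0 is given by ∂[p,q] = [q] − [p]. For instance
  ∂AB = B − A.
As a 5×10 matrix over Z this has rank 4, with invariant factors (1,1,1,1).

The boundary map ∂_2: C_2 → C_1 maps a triangle to the signed sum of its edges. For instance
  ∂ABD = BD − AD + AB,
  ∂BEF = EF − BF + BE.
As a 10×10 matrix over Z this has rank 6, with invariant factors (1,1,1,1,1,1).

The boundary map ∂_3: C_3 → C_2 sends each 3-simplex σ to the alternating sum Σ_i (−1)^i (σ with its i-th vertex removed). For instance
  ∂ABDF = BDF − ADF + ABF − ABD,
  ∂ABDE = BDE − ADE + ABE − ABD.
As a 10×5 matrix over Z this has rank 4, with invariant factors (1,1,1,1).

Computing H_k = (kernel of ∂_k) / (image of ∂_{k+1}):

  H_0: rank C_0 − rank ∂_1 = 5 − 4 = 1, and the invariant factors of ∂_1 are all 1, so H_0 ≅ Z.
  H_1: rank ker ∂_1 − rank ∂_2 = (10 − 4) − 6 = 0, and the invariant factors of ∂_2 are all 1, so H_1 ≅ 0.
  H_2: rank ker ∂_2 − rank ∂_3 = (10 − 6) − 4 = 0, and the invariant factors of ∂_3 are all 1, so H_2 ≅ 0.
  H_3: rank ker ∂_3 − rank ∂_4 = (5 − 4) − 0 = 1, and there is no ∂_4, so H_3 ≅ Z.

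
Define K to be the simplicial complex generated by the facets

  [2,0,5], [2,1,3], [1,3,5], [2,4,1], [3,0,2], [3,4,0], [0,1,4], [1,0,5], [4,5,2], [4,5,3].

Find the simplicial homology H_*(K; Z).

K has 6 vertices, 15 edges, 10 triangles.
rank ∂_0 = 0, rank ∂_1 = 5 ⇒ b_0 = 6 − 0 − 5 = 1; all invariant factors of ∂_1 are 1 so no torsion. So H_0 ≅ Z.
rank ∂_1 = 5, rank ∂_2 = 10 ⇒ b_1 = 15 − 5 − 10 = 0; ∂_2 has invariant factor(s) [2] giving torsion. So H_1 ≅ Z/2.
rank ∂_2 = 10, rank ∂_3 = 0 ⇒ b_2 = 10 − 10 − 0 = 0. So H_2 ≅ 0.

H_0 ≅ Z,  H_1 ≅ Z/2,  H_2 = 0.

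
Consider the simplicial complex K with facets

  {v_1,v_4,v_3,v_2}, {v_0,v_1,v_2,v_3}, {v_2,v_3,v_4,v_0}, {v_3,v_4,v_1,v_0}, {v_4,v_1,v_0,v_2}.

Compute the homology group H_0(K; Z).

Take the total order v_0 < v_1 < v_2 < v_3 < v_4 on the vertex set. Then K (dimension 3) consists of the simplices:

  0-simplices (5): [v_0], [v_1], [v_2], [v_3], [v_4]
  1-simplices (10): [v_0,v_1], [v_0,v_2], [v_0,v_3], [v_0,v_4], [v_1,v_2], [v_1,v_3], [v_1,v_4], [v_2,v_3], [v_2,v_4], [v_3,v_4]
  2-simplices (10): [v_0,v_1,v_2], [v_0,v_1,v_3], [v_0,v_1,v_4], [v_0,v_2,v_3], [v_0,v_2,v_4], [v_0,v_3,v_4], [v_1,v_2,v_3], [v_1,v_2,v_4], [v_1,v_3,v_4], [v_2,v_3,v_4]
  3-simplices (5): [v_0,v_1,v_2,v_3], [v_0,v_1,v_2,v_4], [v_0,v_1,v_3,v_4], [v_0,v_2,v_3,v_4], [v_1,v_2,v_3,v_4]

Hence C_0 ≅ Z^5, C_1 ≅ Z^10, C_2 ≅ Z^10, C_3 ≅ Z^5.

Boundary ∂_1: C_1 → C_0 maps an edge to its endpoints' difference, ∂[p,q] = q − p. For instance
  ∂[v_0,v_2] = [v_2] − [v_0].
As a 5×10 matrix over Z this has rank 4, with invariant factors (1,1,1,1).

∂_2: C_2 → C_1 acts by ∂[p,q,r] = [q,r] − [p,r] + [p,q]. For instance
  ∂[v_2,v_3,v_4] = [v_3,v_4] − [v_2,v_4] + [v_2,v_3],
  ∂[v_0,v_1,v_2] = [v_1,v_2] − [v_0,v_2] + [v_0,v_1].
This gives a 10×10 integer matrix of rank 6; reducing to Smith normal form yields diagonal entries (1,1,1,1,1,1).

The boundary map ∂_3: C_3 → C_2 sends each 3-simplex σ to the alternating sum Σ_i (−1)^i (σ with its i-th vertex removed). For instance
  ∂[v_1,v_2,v_3,v_4] = [v_2,v_3,v_4] − [v_1,v_3,v_4] + [v_1,v_2,v_4] − [v_1,v_2,v_3],
  ∂[v_0,v_1,v_2,v_3] = [v_1,v_2,v_3] − [v_0,v_2,v_3] + [v_0,v_1,v_3] − [v_0,v_1,v_2].
The resulting 10×5 matrix has rank 4, and its Smith normal form has invariant factors (1,1,1,1).

Computing H_k = (kernel of ∂_k) / (image of ∂_{k+1}):

  H_0: rank C_0 − rank ∂_1 = 5 − 4 = 1, and the invariant factors of ∂_1 are all 1, so H_0 = Z.

H_0 = Z.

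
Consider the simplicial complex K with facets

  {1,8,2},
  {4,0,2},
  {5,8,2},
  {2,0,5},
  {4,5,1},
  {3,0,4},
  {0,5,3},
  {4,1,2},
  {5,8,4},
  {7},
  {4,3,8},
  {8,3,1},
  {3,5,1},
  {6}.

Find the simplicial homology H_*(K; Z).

Order the vertices as 0 < 1 < 2 < 3 < 4 < 5 < 6 < 7 < 8. Listing each simplex with vertices in this order, K has dimension 2 with simplices:

  0-simplices (9): [0], [1], [2], [3], [4], [5], [6], [7], [8]
  1-simplices (18): [0,2], [0,3], [0,4], [0,5], [1,2], [1,3], [1,4], [1,5], [1,8], [2,4], [2,5], [2,8], [3,4], [3,5], [3,8], [4,5], [4,8], [5,8]
  2-simplices (12): [0,2,4], [0,2,5], [0,3,4], [0,3,5], [1,2,4], [1,2,8], [1,3,5], [1,3,8], [1,4,5], [2,5,8], [3,4,8], [4,5,8]

giving chain groups C_0 ≅ Z^9, C_1 ≅ Z^18, C_2 ≅ Z^12.

Boundary ∂_1: C_1 → C_0 maps an edge to its endpoints' difference, ∂[p,q] = q − p. For instance
  ∂[0,2] = [2] − [0].
The 9×18 boundary matrix has rank 6 and Smith normal form diag(1,1,1,1,1,1).

Boundary ∂_2: C_2 → C_1 sends each 2-simplex [p,q,r] to [q,r] − [p,r] + [p,q]. For instance
  ∂[1,2,4] = [2,4] − [1,4] + [1,2],
  ∂[1,2,8] = [2,8] − [1,8] + [1,2].
As a 18×12 matrix over Z this has rank 12, with invariant factors (1,1,1,1,1,1,1,1,1,1,1,2).

Computing H_k = (kernel of ∂_k) / (image of ∂_{k+1}):

  H_0: rank C_0 − rank ∂_1 = 9 − 6 = 3, and the invariant factors of ∂_1 are all 1, so H_0 = Z^3.
  H_1: rank ker ∂_1 − rank ∂_2 = (18 − 6) − 12 = 0, and ∂_2 has invariant factor 2 > 1, so H_1 = Z/2.
  H_2: rank ker ∂_2 − rank ∂_3 = (12 − 12) − 0 = 0, and there is no ∂_3, so H_2 = 0.

As a check, the Euler characteristic is 9 − 18 + 12 = 3, which agrees with 3 − 0 + 0 = 3.

H_0 ≅ Z^3,  H_1 ≅ Z/2,  H_2 = 0.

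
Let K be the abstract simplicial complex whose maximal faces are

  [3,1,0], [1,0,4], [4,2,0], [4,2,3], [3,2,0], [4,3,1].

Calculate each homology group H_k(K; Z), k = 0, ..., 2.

H_0 ≅ Z,  H_1 = 0,  H_2 ≅ Z.

Order the vertices as 0 < 1 < 2 < 3 < 4. Listing each simplex with vertices in this order, K has dimension 2 with simplices:

  0-simplices (5): [0], [1], [2], [3], [4]
  1-simplices (9): [0,1], [0,2], [0,3], [0,4], [1,3], [1,4], [2,3], [2,4], [3,4]
  2-simplices (6): [0,1,3], [0,1,4], [0,2,3], [0,2,4], [1,3,4], [2,3,4]

so the chain groups are C_0 ≅ Z^5, C_1 ≅ Z^9, C_2 ≅ Z^6.

Boundary ∂_1: C_1 → C_0 maps an edge to its endpoints' difference, ∂[p,q] = q − p.
The 5×9 boundary matrix has rank 4 and Smith normal form diag(1,1,1,1).

∂_2: C_2 → C_1 maps a triangle to the signed sum of its edges. For instance
  ∂[0,2,4] = [2,4] − [0,4] + [0,2],
  ∂[0,1,3] = [1,3] − [0,3] + [0,1].
The resulting 9×6 matrix has rank 5, and its Smith normal form has invariant factors (1,1,1,1,1).

Reading off H_k = ker ∂_k / im ∂_{k+1}:

  H_0: rank C_0 − rank ∂_1 = 5 − 4 = 1, and the invariant factors of ∂_1 are all 1, so H_0 = Z.
  H_1: rank ker ∂_1 − rank ∂_2 = (9 − 4) − 5 = 0, and the invariant factors of ∂_2 are all 1, so H_1 = 0.
  H_2: rank ker ∂_2 − rank ∂_3 = (6 − 5) − 0 = 1, and there is no ∂_3, so H_2 = Z.

As a check, the Euler characteristic is 5 − 9 + 6 = 2, which agrees with 1 − 0 + 1 = 2.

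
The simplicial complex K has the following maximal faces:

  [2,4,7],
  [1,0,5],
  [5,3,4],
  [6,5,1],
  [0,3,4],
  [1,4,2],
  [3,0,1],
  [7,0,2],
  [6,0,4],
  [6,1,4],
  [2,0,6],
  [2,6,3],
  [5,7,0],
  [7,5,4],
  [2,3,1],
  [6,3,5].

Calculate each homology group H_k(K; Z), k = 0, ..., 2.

H_0 = Z,  H_1 = Z^2,  H_2 = Z.

Take the total order 0 < 1 < 2 < 3 < 4 < 5 < 6 < 7 on the vertex set. Then K (dimension 2) consists of the simplices:

  0-simplices (8): [0], [1], [2], [3], [4], [5], [6], [7]
  1-simplices (24): (24 of them)
  2-simplices (16): [0,1,3], [0,1,5], [0,2,6], [0,2,7], [0,3,4], [0,4,6], [0,5,7], [1,2,3], [1,2,4], [1,4,6], [1,5,6], [2,3,6], [2,4,7], [3,4,5], [3,5,6], [4,5,7]

giving chain groups C_0 ≅ Z^8, C_1 ≅ Z^24, C_2 ≅ Z^16.

The boundary map ∂_1: C_1 → C_0 maps an edge to its endpoints' difference, ∂[p,q] = q − p. For instance
  ∂[2,7] = [7] − [2].
The 8×24 boundary matrix has rank 7 and Smith normal form diag(1,1,1,1,1,1,1).

Boundary ∂_2: C_2 → C_1 maps a triangle to the signed sum of its edges. For instance
  ∂[0,1,5] = [1,5] − [0,5] + [0,1],
  ∂[2,4,7] = [4,7] − [2,7] + [2,4].
As a 24×16 matrix over Z this has rank 15, with invariant factors (1,1,1,1,1,1,1,1,1,1,1,1,1,1,1).

Computing H_k = (kernel of ∂_k) / (image of ∂_{k+1}):

  H_0: rank C_0 − rank ∂_1 = 8 − 7 = 1, and the invariant factors of ∂_1 are all 1, so H_0 = Z.
  H_1: rank ker ∂_1 − rank ∂_2 = (24 − 7) − 15 = 2, and the invariant factors of ∂_2 are all 1, so H_1 = Z^2.
  H_2: rank ker ∂_2 − rank ∂_3 = (16 − 15) − 0 = 1, and there is no ∂_3, so H_2 = Z.

As a check, the Euler characteristic is 8 − 24 + 16 = 0, which agrees with 1 − 2 + 1 = 0.
(K is a triangulation of the torus T^2.)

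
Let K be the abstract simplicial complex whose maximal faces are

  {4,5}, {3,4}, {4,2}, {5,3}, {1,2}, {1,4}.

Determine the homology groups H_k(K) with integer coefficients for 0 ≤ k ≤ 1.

H_0 = Z,  H_1 = Z^2.

Order the vertices as 1 < 2 < 3 < 4 < 5. Listing each simplex with vertices in this order, K has dimension 1 with simplices:

  0-simplices (5): [1], [2], [3], [4], [5]
  1-simplices (6): [1,2], [1,4], [2,4], [3,4], [3,5], [4,5]

giving chain groups C_0 ≅ Z^5, C_1 ≅ Z^6.

∂_1: C_1 → C_0 is given by ∂[p,q] = [q] − [p]. For instance
  ∂[3,5] = [5] − [3].
As a 5×6 matrix over Z this has rank 4, with invariant factors (1,1,1,1).

Now H_k = ker ∂_k / im ∂_{k+1}, so:

  H_0: rank C_0 − rank ∂_1 = 5 − 4 = 1, and the invariant factors of ∂_1 are all 1, so H_0 = Z.
  H_1: rank ker ∂_1 − rank ∂_2 = (6 − 4) − 0 = 2, and there is no ∂_2, so H_1 = Z^2.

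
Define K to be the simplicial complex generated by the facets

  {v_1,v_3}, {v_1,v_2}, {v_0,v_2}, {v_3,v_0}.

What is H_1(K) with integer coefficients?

Fix the vertex order v_0 < v_1 < v_2 < v_3 and write every simplex with vertices in increasing order. Then dim K = 1 and the simplices of K are:

  0-simplices (4): [v_0], [v_1], [v_2], [v_3]
  1-simplices (4): [v_0,v_2], [v_0,v_3], [v_1,v_2], [v_1,v_3]

giving chain groups C_0 ≅ Z^4, C_1 ≅ Z^4.

∂_1: C_1 → C_0 is given by ∂[p,q] = [q] − [p]. For instance
  ∂[v_1,v_3] = [v_3] − [v_1].
The 4×4 boundary matrix has rank 3 and Smith normal form diag(1,1,1).

Reading off H_k = ker ∂_k / im ∂_{k+1}:

  H_1: rank ker ∂_1 − rank ∂_2 = (4 − 3) − 0 = 1, and there is no ∂_2, so H_1 ≅ Z.

(K is a triangulation of the circle S^1.)

H_1 = Z.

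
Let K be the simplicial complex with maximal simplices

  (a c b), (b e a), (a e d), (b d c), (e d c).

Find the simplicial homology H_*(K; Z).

H_0 ≅ Z,  H_1 ≅ Z,  H_2 = 0.

Order the vertices as a < b < c < d < e. Listing each simplex with vertices in this order, K has dimension 2 with simplices:

  0-simplices (5): a, b, c, d, e
  1-simplices (10): ab, ac, ad, ae, bc, bd, be, cd, ce, de
  2-simplices (5): abc, abe, ade, bcd, cde

Hence C_0 ≅ Z^5, C_1 ≅ Z^10, C_2 ≅ Z^5.

Boundary ∂_1: C_1 → C_0 is given by ∂[p,q] = [q] − [p]. For instance
  ∂ab = b − a.
This gives a 5×10 integer matrix of rank 4; reducing to Smith normal form yields diagonal entries (1,1,1,1).

∂_2: C_2 → C_1 maps a triangle to the signed sum of its edges. For instance
  ∂abe = be − ae + ab,
  ∂cde = de − ce + cd.
The 10×5 boundary matrix has rank 5 and Smith normal form diag(1,1,1,1,1).

Computing H_k = (kernel of ∂_k) / (image of ∂_{k+1}):

  H_0: rank C_0 − rank ∂_1 = 5 − 4 = 1, and the invariant factors of ∂_1 are all 1, so H_0 ≅ Z.
  H_1: rank ker ∂_1 − rank ∂_2 = (10 − 4) − 5 = 1, and the invariant factors of ∂_2 are all 1, so H_1 ≅ Z.
  H_2: rank ker ∂_2 − rank ∂_3 = (5 − 5) − 0 = 0, and there is no ∂_3, so H_2 ≅ 0.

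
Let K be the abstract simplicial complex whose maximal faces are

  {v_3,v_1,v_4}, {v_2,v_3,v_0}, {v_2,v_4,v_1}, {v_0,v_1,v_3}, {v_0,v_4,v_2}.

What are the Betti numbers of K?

b_0 = 1, b_1 = 1, b_2 = 0.

Order the vertices as v_0 < v_1 < v_2 < v_3 < v_4. Listing each simplex with vertices in this order, K has dimension 2 with simplices:

  0-simplices (5): [v_0], [v_1], [v_2], [v_3], [v_4]
  1-simplices (10): [v_0,v_1], [v_0,v_2], [v_0,v_3], [v_0,v_4], [v_1,v_2], [v_1,v_3], [v_1,v_4], [v_2,v_3], [v_2,v_4], [v_3,v_4]
  2-simplices (5): [v_0,v_1,v_3], [v_0,v_2,v_3], [v_0,v_2,v_4], [v_1,v_2,v_4], [v_1,v_3,v_4]

so the chain groups are C_0 ≅ Z^5, C_1 ≅ Z^10, C_2 ≅ Z^5.

∂_1: C_1 → C_0 maps an edge to its endpoints' difference, ∂[p,q] = q − p. For instance
  ∂[v_3,v_4] = [v_4] − [v_3].
As a 5×10 matrix over Z this has rank 4, with invariant factors (1,1,1,1).

∂_2: C_2 → C_1 acts by ∂[p,q,r] = [q,r] − [p,r] + [p,q]. For instance
  ∂[v_1,v_3,v_4] = [v_3,v_4] − [v_1,v_4] + [v_1,v_3],
  ∂[v_0,v_1,v_3] = [v_1,v_3] − [v_0,v_3] + [v_0,v_1].
The resulting 10×5 matrix has rank 5, and its Smith normal form has invariant factors (1,1,1,1,1).

Now H_k = ker ∂_k / im ∂_{k+1}, so:

  H_0: rank C_0 − rank ∂_1 = 5 − 4 = 1, and the invariant factors of ∂_1 are all 1, so H_0 ≅ Z.
  H_1: rank ker ∂_1 − rank ∂_2 = (10 − 4) − 5 = 1, and the invariant factors of ∂_2 are all 1, so H_1 ≅ Z.
  H_2: rank ker ∂_2 − rank ∂_3 = (5 − 5) − 0 = 0, and there is no ∂_3, so H_2 ≅ 0.

As a check, the Euler characteristic is 5 − 10 + 5 = 0, which agrees with 1 − 1 + 0 = 0.

Hence the Betti numbers are b_0 = 1, b_1 = 1, b_2 = 0.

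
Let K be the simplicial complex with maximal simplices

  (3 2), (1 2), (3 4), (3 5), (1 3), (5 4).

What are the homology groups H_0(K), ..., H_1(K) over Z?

H_0 = Z,  H_1 = Z^2.

K has 5 vertices, 6 edges.
rank ∂_0 = 0, rank ∂_1 = 4 ⇒ b_0 = 5 − 0 − 4 = 1; all invariant factors of ∂_1 are 1 so no torsion. So H_0 = Z.
rank ∂_1 = 4, rank ∂_2 = 0 ⇒ b_1 = 6 − 4 − 0 = 2. So H_1 = Z^2.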